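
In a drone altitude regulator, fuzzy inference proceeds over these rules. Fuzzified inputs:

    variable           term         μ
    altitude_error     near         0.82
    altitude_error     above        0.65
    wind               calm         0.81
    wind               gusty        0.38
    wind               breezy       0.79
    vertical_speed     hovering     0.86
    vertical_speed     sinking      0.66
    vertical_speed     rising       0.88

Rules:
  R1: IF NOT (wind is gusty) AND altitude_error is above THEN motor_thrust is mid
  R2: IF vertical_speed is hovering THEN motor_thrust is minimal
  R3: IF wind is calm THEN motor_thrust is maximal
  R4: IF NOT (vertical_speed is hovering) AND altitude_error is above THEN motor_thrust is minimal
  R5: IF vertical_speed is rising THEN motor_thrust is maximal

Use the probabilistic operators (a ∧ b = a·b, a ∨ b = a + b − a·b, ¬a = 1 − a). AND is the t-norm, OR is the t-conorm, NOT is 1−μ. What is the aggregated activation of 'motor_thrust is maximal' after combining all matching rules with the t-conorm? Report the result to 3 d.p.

0.977

R1: ¬gusty=1−0.38=0.62, above=0.65; AND[a·b] → w = 0.4030
R2: hovering=0.86 → w = 0.8600
R3: calm=0.81 → w = 0.8100
R4: ¬hovering=1−0.86=0.14, above=0.65; AND[a·b] → w = 0.0910
R5: rising=0.88 → w = 0.8800
Rules with consequent 'maximal': {R3, R5} → strengths 0.8100, 0.8800
Aggregate via t-conorm [a + b − a·b]: 0.9772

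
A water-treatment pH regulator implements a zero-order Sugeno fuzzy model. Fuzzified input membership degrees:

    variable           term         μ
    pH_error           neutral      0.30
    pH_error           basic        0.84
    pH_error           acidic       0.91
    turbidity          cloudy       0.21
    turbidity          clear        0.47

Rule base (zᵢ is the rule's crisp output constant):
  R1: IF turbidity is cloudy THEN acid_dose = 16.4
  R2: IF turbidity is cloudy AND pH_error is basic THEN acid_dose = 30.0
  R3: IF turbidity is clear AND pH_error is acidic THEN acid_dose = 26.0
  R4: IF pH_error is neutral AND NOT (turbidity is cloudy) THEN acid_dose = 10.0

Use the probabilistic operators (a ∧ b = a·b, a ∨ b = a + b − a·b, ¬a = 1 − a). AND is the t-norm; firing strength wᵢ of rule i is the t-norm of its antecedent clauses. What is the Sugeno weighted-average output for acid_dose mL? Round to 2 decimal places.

21.15

R1 (z=16.4): cloudy=0.21 → w = 0.2100
R2 (z=30.0): cloudy=0.21, basic=0.84; AND[a·b] → w = 0.1764
R3 (z=26.0): clear=0.47, acidic=0.91; AND[a·b] → w = 0.4277
R4 (z=10.0): neutral=0.30, ¬cloudy=1−0.21=0.79; AND[a·b] → w = 0.2370
Weighted average = (0.2100·16.4 + 0.1764·30.0 + 0.4277·26.0 + 0.2370·10.0) / (0.2100 + 0.1764 + 0.4277 + 0.2370)
  = 22.2262 / 1.0511 = 21.15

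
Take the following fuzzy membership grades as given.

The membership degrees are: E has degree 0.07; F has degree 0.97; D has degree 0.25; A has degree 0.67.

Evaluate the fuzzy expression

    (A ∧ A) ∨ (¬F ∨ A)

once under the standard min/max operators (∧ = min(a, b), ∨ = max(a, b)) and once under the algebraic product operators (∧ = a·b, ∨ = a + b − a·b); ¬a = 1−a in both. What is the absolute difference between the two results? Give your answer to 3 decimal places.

Under standard min/max:
  A ∧ A = min(a, b) on (0.67, 0.67) = 0.67
  ¬F = 1 − 0.97 = 0.03
  ¬F ∨ A = max(a, b) on (0.03, 0.67) = 0.67
  (A ∧ A) ∨ (¬F ∨ A) = max(a, b) on (0.67, 0.67) = 0.67
  → value = 0.6700
Under algebraic product:
  A ∧ A = a·b on (0.6700, 0.6700) = 0.4489
  ¬F = 1 − 0.9700 = 0.0300
  ¬F ∨ A = a + b − a·b on (0.0300, 0.6700) = 0.6799
  (A ∧ A) ∨ (¬F ∨ A) = a + b − a·b on (0.4489, 0.6799) = 0.8236
  → value = 0.8236
|0.6700 − 0.8236| = 0.154

0.154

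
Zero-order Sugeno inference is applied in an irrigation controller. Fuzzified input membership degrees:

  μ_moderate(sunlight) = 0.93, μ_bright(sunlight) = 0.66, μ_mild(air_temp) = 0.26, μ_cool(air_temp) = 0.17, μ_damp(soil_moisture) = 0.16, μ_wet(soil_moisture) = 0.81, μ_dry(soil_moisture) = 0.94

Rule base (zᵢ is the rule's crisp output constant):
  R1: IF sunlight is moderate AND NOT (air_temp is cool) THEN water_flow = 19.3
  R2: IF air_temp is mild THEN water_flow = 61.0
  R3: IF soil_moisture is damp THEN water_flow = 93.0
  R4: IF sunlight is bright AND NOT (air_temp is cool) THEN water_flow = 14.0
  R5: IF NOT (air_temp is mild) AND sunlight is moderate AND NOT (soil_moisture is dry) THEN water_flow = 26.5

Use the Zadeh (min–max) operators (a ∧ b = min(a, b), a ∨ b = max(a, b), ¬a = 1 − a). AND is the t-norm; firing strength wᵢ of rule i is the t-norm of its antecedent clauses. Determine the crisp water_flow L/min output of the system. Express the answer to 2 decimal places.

29.23

R1 (z=19.3): moderate=0.93, ¬cool=1−0.17=0.83; AND[min(a, b)] → w = 0.83
R2 (z=61.0): mild=0.26 → w = 0.26
R3 (z=93.0): damp=0.16 → w = 0.16
R4 (z=14.0): bright=0.66, ¬cool=1−0.17=0.83; AND[min(a, b)] → w = 0.66
R5 (z=26.5): ¬mild=1−0.26=0.74, moderate=0.93, ¬dry=1−0.94=0.06; AND[min(a, b)] → w = 0.06
Weighted average = (0.83·19.3 + 0.26·61.0 + 0.16·93.0 + 0.66·14.0 + 0.06·26.5) / (0.83 + 0.26 + 0.16 + 0.66 + 0.06)
  = 57.5890 / 1.9700 = 29.23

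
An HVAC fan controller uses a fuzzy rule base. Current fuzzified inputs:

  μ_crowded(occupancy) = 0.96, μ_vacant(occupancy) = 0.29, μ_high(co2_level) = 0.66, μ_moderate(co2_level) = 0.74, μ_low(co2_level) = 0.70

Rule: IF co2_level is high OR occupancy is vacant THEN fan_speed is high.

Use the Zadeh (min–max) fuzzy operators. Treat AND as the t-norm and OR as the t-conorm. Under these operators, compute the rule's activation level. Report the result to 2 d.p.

0.66

firing strength: high=0.66, vacant=0.29; OR[max(a, b)] → w = 0.66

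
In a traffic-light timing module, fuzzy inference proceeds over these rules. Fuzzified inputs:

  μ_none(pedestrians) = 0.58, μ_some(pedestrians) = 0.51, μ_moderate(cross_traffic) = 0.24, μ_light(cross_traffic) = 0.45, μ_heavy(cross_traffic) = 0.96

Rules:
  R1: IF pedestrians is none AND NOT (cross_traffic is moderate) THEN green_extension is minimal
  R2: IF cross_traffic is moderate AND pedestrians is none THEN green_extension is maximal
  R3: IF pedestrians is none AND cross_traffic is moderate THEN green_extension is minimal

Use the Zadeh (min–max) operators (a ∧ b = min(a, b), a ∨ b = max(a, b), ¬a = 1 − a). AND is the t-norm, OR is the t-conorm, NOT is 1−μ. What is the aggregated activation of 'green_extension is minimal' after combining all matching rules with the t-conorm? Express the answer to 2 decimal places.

0.58

R1: none=0.58, ¬moderate=1−0.24=0.76; AND[min(a, b)] → w = 0.58
R2: moderate=0.24, none=0.58; AND[min(a, b)] → w = 0.24
R3: none=0.58, moderate=0.24; AND[min(a, b)] → w = 0.24
Rules with consequent 'minimal': {R1, R3} → strengths 0.58, 0.24
Aggregate via t-conorm [max(a, b)]: 0.58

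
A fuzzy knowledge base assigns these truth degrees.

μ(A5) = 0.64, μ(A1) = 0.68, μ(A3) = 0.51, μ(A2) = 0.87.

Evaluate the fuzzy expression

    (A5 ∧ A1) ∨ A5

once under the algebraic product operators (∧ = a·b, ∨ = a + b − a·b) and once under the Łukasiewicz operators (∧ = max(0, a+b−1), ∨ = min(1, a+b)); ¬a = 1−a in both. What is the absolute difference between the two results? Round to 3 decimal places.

0.163

Under algebraic product:
  A5 ∧ A1 = a·b on (0.6400, 0.6800) = 0.4352
  (A5 ∧ A1) ∨ A5 = a + b − a·b on (0.4352, 0.6400) = 0.7967
  → value = 0.7967
Under Łukasiewicz:
  A5 ∧ A1 = max(0, a+b−1) on (0.64, 0.68) = 0.32
  (A5 ∧ A1) ∨ A5 = min(1, a+b) on (0.32, 0.64) = 0.96
  → value = 0.9600
|0.7967 − 0.9600| = 0.163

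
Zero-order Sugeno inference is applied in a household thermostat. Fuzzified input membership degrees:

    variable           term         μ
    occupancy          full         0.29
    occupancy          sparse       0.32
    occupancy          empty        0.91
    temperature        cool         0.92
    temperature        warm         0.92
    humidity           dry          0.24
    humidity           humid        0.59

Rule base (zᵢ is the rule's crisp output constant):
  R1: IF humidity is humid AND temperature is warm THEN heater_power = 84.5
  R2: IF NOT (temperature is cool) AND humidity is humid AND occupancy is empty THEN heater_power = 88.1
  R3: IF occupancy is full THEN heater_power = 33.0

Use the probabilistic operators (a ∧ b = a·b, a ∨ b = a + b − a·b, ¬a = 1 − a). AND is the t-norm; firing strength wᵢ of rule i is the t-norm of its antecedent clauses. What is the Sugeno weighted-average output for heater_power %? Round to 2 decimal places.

67.62

R1 (z=84.5): humid=0.59, warm=0.92; AND[a·b] → w = 0.5428
R2 (z=88.1): ¬cool=1−0.92=0.08, humid=0.59, empty=0.91; AND[a·b] → w = 0.0430
R3 (z=33.0): full=0.29 → w = 0.2900
Weighted average = (0.5428·84.5 + 0.0430·88.1 + 0.2900·33.0) / (0.5428 + 0.0430 + 0.2900)
  = 59.2207 / 0.8758 = 67.62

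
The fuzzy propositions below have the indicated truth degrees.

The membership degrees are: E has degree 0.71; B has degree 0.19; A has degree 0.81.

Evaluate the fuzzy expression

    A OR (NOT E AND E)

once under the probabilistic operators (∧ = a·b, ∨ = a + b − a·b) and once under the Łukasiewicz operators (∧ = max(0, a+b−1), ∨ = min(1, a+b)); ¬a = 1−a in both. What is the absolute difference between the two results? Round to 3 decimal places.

0.039

Under probabilistic:
  NOT E = 1 − 0.7100 = 0.2900
  NOT E AND E = a·b on (0.2900, 0.7100) = 0.2059
  A OR (NOT E AND E) = a + b − a·b on (0.8100, 0.2059) = 0.8491
  → value = 0.8491
Under Łukasiewicz:
  NOT E = 1 − 0.71 = 0.29
  NOT E AND E = max(0, a+b−1) on (0.29, 0.71) = 0.00
  A OR (NOT E AND E) = min(1, a+b) on (0.81, 0.00) = 0.81
  → value = 0.8100
|0.8491 − 0.8100| = 0.039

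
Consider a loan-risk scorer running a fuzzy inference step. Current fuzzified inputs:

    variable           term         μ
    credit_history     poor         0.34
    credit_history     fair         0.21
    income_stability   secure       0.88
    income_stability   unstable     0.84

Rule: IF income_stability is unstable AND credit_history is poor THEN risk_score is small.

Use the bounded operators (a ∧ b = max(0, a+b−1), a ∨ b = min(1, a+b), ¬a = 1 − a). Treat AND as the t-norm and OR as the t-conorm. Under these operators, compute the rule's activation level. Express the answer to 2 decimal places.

firing strength: unstable=0.84, poor=0.34; AND[max(0, a+b−1)] → w = 0.18

0.18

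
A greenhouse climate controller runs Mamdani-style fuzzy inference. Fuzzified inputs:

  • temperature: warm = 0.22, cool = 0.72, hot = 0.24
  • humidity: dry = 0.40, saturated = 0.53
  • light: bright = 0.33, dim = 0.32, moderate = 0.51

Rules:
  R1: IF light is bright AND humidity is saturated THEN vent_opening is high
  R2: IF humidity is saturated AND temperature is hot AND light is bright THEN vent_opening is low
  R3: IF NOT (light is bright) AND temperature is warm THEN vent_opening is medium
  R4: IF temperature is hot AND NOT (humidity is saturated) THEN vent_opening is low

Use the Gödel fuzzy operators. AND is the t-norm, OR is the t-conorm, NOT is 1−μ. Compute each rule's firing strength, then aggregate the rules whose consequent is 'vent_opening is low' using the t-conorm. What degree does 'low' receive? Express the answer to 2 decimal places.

0.24

R1: bright=0.33, saturated=0.53; AND[min(a, b)] → w = 0.33
R2: saturated=0.53, hot=0.24, bright=0.33; AND[min(a, b)] → w = 0.24
R3: ¬bright=1−0.33=0.67, warm=0.22; AND[min(a, b)] → w = 0.22
R4: hot=0.24, ¬saturated=1−0.53=0.47; AND[min(a, b)] → w = 0.24
Rules with consequent 'low': {R2, R4} → strengths 0.24, 0.24
Aggregate via t-conorm [max(a, b)]: 0.24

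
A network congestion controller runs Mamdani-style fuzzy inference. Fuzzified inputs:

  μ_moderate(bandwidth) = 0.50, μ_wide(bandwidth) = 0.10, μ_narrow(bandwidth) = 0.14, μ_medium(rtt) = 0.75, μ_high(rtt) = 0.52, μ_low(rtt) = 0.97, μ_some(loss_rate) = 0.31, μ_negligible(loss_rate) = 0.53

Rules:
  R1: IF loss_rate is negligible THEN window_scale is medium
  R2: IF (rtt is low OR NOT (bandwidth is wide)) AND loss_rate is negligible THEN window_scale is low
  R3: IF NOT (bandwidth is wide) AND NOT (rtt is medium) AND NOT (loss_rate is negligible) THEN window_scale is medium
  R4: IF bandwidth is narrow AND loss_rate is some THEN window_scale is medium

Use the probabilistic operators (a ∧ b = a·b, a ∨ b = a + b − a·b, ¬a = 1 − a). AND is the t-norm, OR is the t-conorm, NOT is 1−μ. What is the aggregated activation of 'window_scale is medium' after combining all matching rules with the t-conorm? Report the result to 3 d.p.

R1: negligible=0.53 → w = 0.5300
R2: (low=0.97 OR ¬wide=1−0.10=0.90) = 0.9970; AND[a·b] with negligible=0.53 → w = 0.5284
R3: ¬wide=1−0.10=0.90, ¬medium=1−0.75=0.25, ¬negligible=1−0.53=0.47; AND[a·b] → w = 0.1057
R4: narrow=0.14, some=0.31; AND[a·b] → w = 0.0434
Rules with consequent 'medium': {R1, R3, R4} → strengths 0.5300, 0.1057, 0.0434
Aggregate via t-conorm [a + b − a·b]: 0.5979

0.598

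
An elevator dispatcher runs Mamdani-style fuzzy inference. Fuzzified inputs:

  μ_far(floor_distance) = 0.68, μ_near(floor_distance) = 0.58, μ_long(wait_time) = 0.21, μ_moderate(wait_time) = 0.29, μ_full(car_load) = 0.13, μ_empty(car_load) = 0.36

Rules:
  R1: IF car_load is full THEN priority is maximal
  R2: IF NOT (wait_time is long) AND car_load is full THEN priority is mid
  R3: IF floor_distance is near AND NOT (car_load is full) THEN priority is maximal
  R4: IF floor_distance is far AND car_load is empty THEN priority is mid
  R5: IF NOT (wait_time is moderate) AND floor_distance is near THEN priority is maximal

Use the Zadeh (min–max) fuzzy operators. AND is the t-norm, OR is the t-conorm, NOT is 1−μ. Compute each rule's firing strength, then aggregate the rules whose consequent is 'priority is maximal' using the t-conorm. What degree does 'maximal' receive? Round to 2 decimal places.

R1: full=0.13 → w = 0.13
R2: ¬long=1−0.21=0.79, full=0.13; AND[min(a, b)] → w = 0.13
R3: near=0.58, ¬full=1−0.13=0.87; AND[min(a, b)] → w = 0.58
R4: far=0.68, empty=0.36; AND[min(a, b)] → w = 0.36
R5: ¬moderate=1−0.29=0.71, near=0.58; AND[min(a, b)] → w = 0.58
Rules with consequent 'maximal': {R1, R3, R5} → strengths 0.13, 0.58, 0.58
Aggregate via t-conorm [max(a, b)]: 0.58

0.58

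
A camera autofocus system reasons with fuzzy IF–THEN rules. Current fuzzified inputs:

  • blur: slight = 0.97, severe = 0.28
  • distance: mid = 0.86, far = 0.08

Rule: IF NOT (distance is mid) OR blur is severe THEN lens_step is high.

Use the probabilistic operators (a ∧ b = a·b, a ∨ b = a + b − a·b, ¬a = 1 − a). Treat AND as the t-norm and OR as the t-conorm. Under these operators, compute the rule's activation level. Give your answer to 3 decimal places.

firing strength: ¬mid=1−0.86=0.14, severe=0.28; OR[a + b − a·b] → w = 0.3808

0.381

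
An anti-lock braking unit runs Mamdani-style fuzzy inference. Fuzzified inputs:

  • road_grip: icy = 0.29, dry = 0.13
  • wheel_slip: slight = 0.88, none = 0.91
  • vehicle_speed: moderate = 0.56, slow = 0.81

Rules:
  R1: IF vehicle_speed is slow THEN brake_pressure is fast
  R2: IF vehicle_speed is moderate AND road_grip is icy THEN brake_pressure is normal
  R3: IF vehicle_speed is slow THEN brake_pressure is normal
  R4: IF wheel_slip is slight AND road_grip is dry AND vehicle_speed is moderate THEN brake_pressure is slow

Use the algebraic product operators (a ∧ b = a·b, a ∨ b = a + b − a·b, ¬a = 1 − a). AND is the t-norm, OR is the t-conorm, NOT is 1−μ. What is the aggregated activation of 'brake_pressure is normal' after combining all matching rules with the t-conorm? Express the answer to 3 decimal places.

0.841

R1: slow=0.81 → w = 0.8100
R2: moderate=0.56, icy=0.29; AND[a·b] → w = 0.1624
R3: slow=0.81 → w = 0.8100
R4: slight=0.88, dry=0.13, moderate=0.56; AND[a·b] → w = 0.0641
Rules with consequent 'normal': {R2, R3} → strengths 0.1624, 0.8100
Aggregate via t-conorm [a + b − a·b]: 0.8409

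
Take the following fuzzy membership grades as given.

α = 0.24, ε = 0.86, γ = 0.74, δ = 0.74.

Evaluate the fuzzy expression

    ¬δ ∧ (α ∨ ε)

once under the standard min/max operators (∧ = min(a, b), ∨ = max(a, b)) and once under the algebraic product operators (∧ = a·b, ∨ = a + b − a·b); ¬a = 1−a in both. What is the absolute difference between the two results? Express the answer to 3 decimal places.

0.028

Under standard min/max:
  ¬δ = 1 − 0.74 = 0.26
  α ∨ ε = max(a, b) on (0.24, 0.86) = 0.86
  ¬δ ∧ (α ∨ ε) = min(a, b) on (0.26, 0.86) = 0.26
  → value = 0.2600
Under algebraic product:
  ¬δ = 1 − 0.7400 = 0.2600
  α ∨ ε = a + b − a·b on (0.2400, 0.8600) = 0.8936
  ¬δ ∧ (α ∨ ε) = a·b on (0.2600, 0.8936) = 0.2323
  → value = 0.2323
|0.2600 − 0.2323| = 0.028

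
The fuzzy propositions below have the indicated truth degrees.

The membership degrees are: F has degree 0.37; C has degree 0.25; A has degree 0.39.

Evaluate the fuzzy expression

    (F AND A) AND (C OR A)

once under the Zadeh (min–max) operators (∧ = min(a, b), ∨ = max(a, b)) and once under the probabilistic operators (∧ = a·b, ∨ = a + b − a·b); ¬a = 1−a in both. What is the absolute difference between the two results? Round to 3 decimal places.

0.292

Under Zadeh (min–max):
  F AND A = min(a, b) on (0.37, 0.39) = 0.37
  C OR A = max(a, b) on (0.25, 0.39) = 0.39
  (F AND A) AND (C OR A) = min(a, b) on (0.37, 0.39) = 0.37
  → value = 0.3700
Under probabilistic:
  F AND A = a·b on (0.3700, 0.3900) = 0.1443
  C OR A = a + b − a·b on (0.2500, 0.3900) = 0.5425
  (F AND A) AND (C OR A) = a·b on (0.1443, 0.5425) = 0.0783
  → value = 0.0783
|0.3700 − 0.0783| = 0.292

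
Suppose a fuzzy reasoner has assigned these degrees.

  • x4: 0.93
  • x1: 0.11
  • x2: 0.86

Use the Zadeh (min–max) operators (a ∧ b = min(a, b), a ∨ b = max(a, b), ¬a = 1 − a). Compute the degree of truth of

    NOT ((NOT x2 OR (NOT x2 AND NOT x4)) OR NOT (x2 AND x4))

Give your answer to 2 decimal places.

NOT x2 = 1 − 0.86 = 0.14
NOT x2 = 1 − 0.86 = 0.14
NOT x4 = 1 − 0.93 = 0.07
NOT x2 AND NOT x4 = min(a, b) on (0.14, 0.07) = 0.07
NOT x2 OR (NOT x2 AND NOT x4) = max(a, b) on (0.14, 0.07) = 0.14
x2 AND x4 = min(a, b) on (0.86, 0.93) = 0.86
NOT (x2 AND x4) = 1 − 0.86 = 0.14
(NOT x2 OR (NOT x2 AND NOT x4)) OR NOT (x2 AND x4) = max(a, b) on (0.14, 0.14) = 0.14
NOT ((NOT x2 OR (NOT x2 AND NOT x4)) OR NOT (x2 AND x4)) = 1 − 0.14 = 0.86

0.86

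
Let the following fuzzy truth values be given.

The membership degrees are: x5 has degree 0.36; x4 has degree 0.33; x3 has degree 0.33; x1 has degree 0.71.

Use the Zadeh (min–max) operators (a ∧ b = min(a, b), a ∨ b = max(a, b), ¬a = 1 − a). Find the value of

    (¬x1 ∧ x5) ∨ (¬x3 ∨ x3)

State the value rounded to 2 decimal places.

0.67

¬x1 = 1 − 0.71 = 0.29
¬x1 ∧ x5 = min(a, b) on (0.29, 0.36) = 0.29
¬x3 = 1 − 0.33 = 0.67
¬x3 ∨ x3 = max(a, b) on (0.67, 0.33) = 0.67
(¬x1 ∧ x5) ∨ (¬x3 ∨ x3) = max(a, b) on (0.29, 0.67) = 0.67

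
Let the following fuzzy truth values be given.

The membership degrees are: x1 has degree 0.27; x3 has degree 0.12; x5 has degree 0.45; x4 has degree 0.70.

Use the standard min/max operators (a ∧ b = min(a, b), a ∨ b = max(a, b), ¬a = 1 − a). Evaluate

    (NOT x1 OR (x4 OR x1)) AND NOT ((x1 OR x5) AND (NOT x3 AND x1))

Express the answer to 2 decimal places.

0.73

NOT x1 = 1 − 0.27 = 0.73
x4 OR x1 = max(a, b) on (0.70, 0.27) = 0.70
NOT x1 OR (x4 OR x1) = max(a, b) on (0.73, 0.70) = 0.73
x1 OR x5 = max(a, b) on (0.27, 0.45) = 0.45
NOT x3 = 1 − 0.12 = 0.88
NOT x3 AND x1 = min(a, b) on (0.88, 0.27) = 0.27
(x1 OR x5) AND (NOT x3 AND x1) = min(a, b) on (0.45, 0.27) = 0.27
NOT ((x1 OR x5) AND (NOT x3 AND x1)) = 1 − 0.27 = 0.73
(NOT x1 OR (x4 OR x1)) AND NOT ((x1 OR x5) AND (NOT x3 AND x1)) = min(a, b) on (0.73, 0.73) = 0.73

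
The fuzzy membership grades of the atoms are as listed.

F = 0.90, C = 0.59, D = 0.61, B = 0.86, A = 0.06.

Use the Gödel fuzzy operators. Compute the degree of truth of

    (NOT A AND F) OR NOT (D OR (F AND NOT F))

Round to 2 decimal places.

NOT A = 1 − 0.06 = 0.94
NOT A AND F = min(a, b) on (0.94, 0.90) = 0.90
NOT F = 1 − 0.90 = 0.10
F AND NOT F = min(a, b) on (0.90, 0.10) = 0.10
D OR (F AND NOT F) = max(a, b) on (0.61, 0.10) = 0.61
NOT (D OR (F AND NOT F)) = 1 − 0.61 = 0.39
(NOT A AND F) OR NOT (D OR (F AND NOT F)) = max(a, b) on (0.90, 0.39) = 0.90

0.90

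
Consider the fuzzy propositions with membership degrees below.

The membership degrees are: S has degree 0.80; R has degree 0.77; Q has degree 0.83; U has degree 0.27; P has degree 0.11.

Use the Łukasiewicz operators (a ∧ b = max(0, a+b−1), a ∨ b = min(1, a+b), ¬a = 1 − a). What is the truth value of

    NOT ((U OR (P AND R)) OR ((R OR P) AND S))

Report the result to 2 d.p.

P AND R = max(0, a+b−1) on (0.11, 0.77) = 0.00
U OR (P AND R) = min(1, a+b) on (0.27, 0.00) = 0.27
R OR P = min(1, a+b) on (0.77, 0.11) = 0.88
(R OR P) AND S = max(0, a+b−1) on (0.88, 0.80) = 0.68
(U OR (P AND R)) OR ((R OR P) AND S) = min(1, a+b) on (0.27, 0.68) = 0.95
NOT ((U OR (P AND R)) OR ((R OR P) AND S)) = 1 − 0.95 = 0.05

0.05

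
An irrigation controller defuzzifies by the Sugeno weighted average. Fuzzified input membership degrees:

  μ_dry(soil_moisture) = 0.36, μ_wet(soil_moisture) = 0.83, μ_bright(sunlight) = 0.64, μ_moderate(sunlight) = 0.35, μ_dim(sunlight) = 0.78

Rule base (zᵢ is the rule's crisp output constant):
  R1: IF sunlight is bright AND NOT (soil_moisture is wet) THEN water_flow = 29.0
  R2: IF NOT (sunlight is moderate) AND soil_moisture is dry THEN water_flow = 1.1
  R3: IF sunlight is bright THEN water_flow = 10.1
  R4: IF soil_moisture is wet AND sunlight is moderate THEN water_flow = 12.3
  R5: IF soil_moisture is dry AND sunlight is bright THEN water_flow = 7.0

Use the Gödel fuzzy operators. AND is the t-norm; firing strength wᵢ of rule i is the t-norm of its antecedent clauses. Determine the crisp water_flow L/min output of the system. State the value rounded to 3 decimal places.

9.902

R1 (z=29.0): bright=0.64, ¬wet=1−0.83=0.17; AND[min(a, b)] → w = 0.17
R2 (z=1.1): ¬moderate=1−0.35=0.65, dry=0.36; AND[min(a, b)] → w = 0.36
R3 (z=10.1): bright=0.64 → w = 0.64
R4 (z=12.3): wet=0.83, moderate=0.35; AND[min(a, b)] → w = 0.35
R5 (z=7.0): dry=0.36, bright=0.64; AND[min(a, b)] → w = 0.36
Weighted average = (0.17·29.0 + 0.36·1.1 + 0.64·10.1 + 0.35·12.3 + 0.36·7.0) / (0.17 + 0.36 + 0.64 + 0.35 + 0.36)
  = 18.6150 / 1.8800 = 9.902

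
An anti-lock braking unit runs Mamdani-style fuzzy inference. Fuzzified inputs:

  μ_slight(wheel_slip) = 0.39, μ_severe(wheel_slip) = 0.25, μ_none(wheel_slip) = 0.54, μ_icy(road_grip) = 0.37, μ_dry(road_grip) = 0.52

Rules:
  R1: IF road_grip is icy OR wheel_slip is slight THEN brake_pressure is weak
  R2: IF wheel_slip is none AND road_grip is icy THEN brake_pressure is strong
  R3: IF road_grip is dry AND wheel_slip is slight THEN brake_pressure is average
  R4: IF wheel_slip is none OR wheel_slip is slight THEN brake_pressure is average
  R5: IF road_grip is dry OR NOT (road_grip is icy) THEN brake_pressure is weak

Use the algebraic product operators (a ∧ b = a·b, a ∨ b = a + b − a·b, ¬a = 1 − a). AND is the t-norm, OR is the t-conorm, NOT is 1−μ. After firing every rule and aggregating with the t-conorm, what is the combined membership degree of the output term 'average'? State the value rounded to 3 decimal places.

0.776

R1: icy=0.37, slight=0.39; OR[a + b − a·b] → w = 0.6157
R2: none=0.54, icy=0.37; AND[a·b] → w = 0.1998
R3: dry=0.52, slight=0.39; AND[a·b] → w = 0.2028
R4: none=0.54, slight=0.39; OR[a + b − a·b] → w = 0.7194
R5: dry=0.52, ¬icy=1−0.37=0.63; OR[a + b − a·b] → w = 0.8224
Rules with consequent 'average': {R3, R4} → strengths 0.2028, 0.7194
Aggregate via t-conorm [a + b − a·b]: 0.7763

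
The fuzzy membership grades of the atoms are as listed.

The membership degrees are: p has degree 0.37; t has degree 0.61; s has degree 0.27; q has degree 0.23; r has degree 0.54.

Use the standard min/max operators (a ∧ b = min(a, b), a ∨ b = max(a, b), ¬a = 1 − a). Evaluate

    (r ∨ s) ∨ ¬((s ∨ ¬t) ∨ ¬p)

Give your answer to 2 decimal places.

r ∨ s = max(a, b) on (0.54, 0.27) = 0.54
¬t = 1 − 0.61 = 0.39
s ∨ ¬t = max(a, b) on (0.27, 0.39) = 0.39
¬p = 1 − 0.37 = 0.63
(s ∨ ¬t) ∨ ¬p = max(a, b) on (0.39, 0.63) = 0.63
¬((s ∨ ¬t) ∨ ¬p) = 1 − 0.63 = 0.37
(r ∨ s) ∨ ¬((s ∨ ¬t) ∨ ¬p) = max(a, b) on (0.54, 0.37) = 0.54

0.54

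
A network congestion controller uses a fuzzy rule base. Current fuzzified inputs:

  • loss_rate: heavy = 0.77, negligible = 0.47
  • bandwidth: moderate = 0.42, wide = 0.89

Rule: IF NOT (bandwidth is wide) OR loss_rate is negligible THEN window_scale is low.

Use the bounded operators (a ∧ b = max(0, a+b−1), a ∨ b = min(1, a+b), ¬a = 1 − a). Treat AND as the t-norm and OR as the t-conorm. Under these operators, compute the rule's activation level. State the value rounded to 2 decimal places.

firing strength: ¬wide=1−0.89=0.11, negligible=0.47; OR[min(1, a+b)] → w = 0.58

0.58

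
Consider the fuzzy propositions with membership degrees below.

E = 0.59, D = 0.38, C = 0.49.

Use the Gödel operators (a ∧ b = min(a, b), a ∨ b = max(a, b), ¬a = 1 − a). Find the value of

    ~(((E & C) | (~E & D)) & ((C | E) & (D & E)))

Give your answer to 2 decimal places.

E & C = min(a, b) on (0.59, 0.49) = 0.49
~E = 1 − 0.59 = 0.41
~E & D = min(a, b) on (0.41, 0.38) = 0.38
(E & C) | (~E & D) = max(a, b) on (0.49, 0.38) = 0.49
C | E = max(a, b) on (0.49, 0.59) = 0.59
D & E = min(a, b) on (0.38, 0.59) = 0.38
(C | E) & (D & E) = min(a, b) on (0.59, 0.38) = 0.38
((E & C) | (~E & D)) & ((C | E) & (D & E)) = min(a, b) on (0.49, 0.38) = 0.38
~(((E & C) | (~E & D)) & ((C | E) & (D & E))) = 1 − 0.38 = 0.62

0.62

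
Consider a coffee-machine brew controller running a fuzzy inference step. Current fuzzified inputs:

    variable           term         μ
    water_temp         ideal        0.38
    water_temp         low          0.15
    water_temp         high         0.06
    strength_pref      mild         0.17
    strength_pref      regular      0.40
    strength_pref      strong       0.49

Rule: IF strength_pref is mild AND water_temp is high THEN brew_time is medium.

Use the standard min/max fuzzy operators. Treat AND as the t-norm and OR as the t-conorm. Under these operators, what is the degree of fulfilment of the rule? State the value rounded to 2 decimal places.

firing strength: mild=0.17, high=0.06; AND[min(a, b)] → w = 0.06

0.06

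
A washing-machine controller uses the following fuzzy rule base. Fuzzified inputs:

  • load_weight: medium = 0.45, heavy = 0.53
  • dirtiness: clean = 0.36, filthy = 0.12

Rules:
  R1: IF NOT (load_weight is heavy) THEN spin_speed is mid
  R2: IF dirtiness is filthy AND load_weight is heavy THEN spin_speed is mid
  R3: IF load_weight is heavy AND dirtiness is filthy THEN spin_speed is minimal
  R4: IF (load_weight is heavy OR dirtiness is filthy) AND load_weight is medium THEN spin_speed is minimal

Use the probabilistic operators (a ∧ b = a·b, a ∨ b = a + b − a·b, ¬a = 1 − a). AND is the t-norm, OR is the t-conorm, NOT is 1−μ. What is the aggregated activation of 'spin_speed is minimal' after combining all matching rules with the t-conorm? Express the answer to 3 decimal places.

0.311

R1: ¬heavy=1−0.53=0.47 → w = 0.4700
R2: filthy=0.12, heavy=0.53; AND[a·b] → w = 0.0636
R3: heavy=0.53, filthy=0.12; AND[a·b] → w = 0.0636
R4: (heavy=0.53 OR filthy=0.12) = 0.5864; AND[a·b] with medium=0.45 → w = 0.2639
Rules with consequent 'minimal': {R3, R4} → strengths 0.0636, 0.2639
Aggregate via t-conorm [a + b − a·b]: 0.3107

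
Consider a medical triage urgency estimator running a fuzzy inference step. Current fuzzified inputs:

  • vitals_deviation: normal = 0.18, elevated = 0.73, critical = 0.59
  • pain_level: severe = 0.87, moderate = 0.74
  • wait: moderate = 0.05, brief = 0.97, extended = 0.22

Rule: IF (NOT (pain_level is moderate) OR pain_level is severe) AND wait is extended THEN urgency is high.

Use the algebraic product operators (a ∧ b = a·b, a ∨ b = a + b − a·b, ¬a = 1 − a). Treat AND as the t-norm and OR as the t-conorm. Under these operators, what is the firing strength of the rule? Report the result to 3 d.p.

firing strength: (¬moderate=1−0.74=0.26 OR severe=0.87) = 0.9038; AND[a·b] with extended=0.22 → w = 0.1988

0.199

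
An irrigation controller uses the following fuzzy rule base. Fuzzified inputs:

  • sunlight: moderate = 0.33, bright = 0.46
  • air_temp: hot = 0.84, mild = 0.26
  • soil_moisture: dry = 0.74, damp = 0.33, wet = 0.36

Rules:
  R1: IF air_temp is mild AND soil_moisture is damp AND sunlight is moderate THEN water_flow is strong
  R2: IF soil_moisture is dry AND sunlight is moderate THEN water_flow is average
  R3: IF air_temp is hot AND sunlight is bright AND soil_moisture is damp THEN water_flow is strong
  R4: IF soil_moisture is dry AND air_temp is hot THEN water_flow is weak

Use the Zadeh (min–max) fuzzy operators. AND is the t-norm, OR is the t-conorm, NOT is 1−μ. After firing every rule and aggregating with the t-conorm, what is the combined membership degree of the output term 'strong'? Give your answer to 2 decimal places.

R1: mild=0.26, damp=0.33, moderate=0.33; AND[min(a, b)] → w = 0.26
R2: dry=0.74, moderate=0.33; AND[min(a, b)] → w = 0.33
R3: hot=0.84, bright=0.46, damp=0.33; AND[min(a, b)] → w = 0.33
R4: dry=0.74, hot=0.84; AND[min(a, b)] → w = 0.74
Rules with consequent 'strong': {R1, R3} → strengths 0.26, 0.33
Aggregate via t-conorm [max(a, b)]: 0.33

0.33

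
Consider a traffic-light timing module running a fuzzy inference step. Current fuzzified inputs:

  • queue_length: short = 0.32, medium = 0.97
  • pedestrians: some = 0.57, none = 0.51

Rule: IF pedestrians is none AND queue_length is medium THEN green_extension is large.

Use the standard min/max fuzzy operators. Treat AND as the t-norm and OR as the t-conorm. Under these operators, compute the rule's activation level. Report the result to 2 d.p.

firing strength: none=0.51, medium=0.97; AND[min(a, b)] → w = 0.51

0.51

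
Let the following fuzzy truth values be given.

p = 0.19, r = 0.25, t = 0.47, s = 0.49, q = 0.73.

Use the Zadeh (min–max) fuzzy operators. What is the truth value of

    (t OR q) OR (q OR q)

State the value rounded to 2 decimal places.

t OR q = max(a, b) on (0.47, 0.73) = 0.73
q OR q = max(a, b) on (0.73, 0.73) = 0.73
(t OR q) OR (q OR q) = max(a, b) on (0.73, 0.73) = 0.73

0.73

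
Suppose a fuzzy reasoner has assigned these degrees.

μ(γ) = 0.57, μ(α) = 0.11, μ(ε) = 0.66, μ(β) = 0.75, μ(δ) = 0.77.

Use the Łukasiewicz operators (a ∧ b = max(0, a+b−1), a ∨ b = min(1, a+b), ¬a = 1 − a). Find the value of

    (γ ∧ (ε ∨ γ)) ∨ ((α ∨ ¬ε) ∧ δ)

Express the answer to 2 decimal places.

0.79

ε ∨ γ = min(1, a+b) on (0.66, 0.57) = 1.00
γ ∧ (ε ∨ γ) = max(0, a+b−1) on (0.57, 1.00) = 0.57
¬ε = 1 − 0.66 = 0.34
α ∨ ¬ε = min(1, a+b) on (0.11, 0.34) = 0.45
(α ∨ ¬ε) ∧ δ = max(0, a+b−1) on (0.45, 0.77) = 0.22
(γ ∧ (ε ∨ γ)) ∨ ((α ∨ ¬ε) ∧ δ) = min(1, a+b) on (0.57, 0.22) = 0.79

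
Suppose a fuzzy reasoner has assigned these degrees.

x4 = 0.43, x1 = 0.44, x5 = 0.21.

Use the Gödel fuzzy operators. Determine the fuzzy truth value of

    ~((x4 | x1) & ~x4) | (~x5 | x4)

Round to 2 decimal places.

x4 | x1 = max(a, b) on (0.43, 0.44) = 0.44
~x4 = 1 − 0.43 = 0.57
(x4 | x1) & ~x4 = min(a, b) on (0.44, 0.57) = 0.44
~((x4 | x1) & ~x4) = 1 − 0.44 = 0.56
~x5 = 1 − 0.21 = 0.79
~x5 | x4 = max(a, b) on (0.79, 0.43) = 0.79
~((x4 | x1) & ~x4) | (~x5 | x4) = max(a, b) on (0.56, 0.79) = 0.79

0.79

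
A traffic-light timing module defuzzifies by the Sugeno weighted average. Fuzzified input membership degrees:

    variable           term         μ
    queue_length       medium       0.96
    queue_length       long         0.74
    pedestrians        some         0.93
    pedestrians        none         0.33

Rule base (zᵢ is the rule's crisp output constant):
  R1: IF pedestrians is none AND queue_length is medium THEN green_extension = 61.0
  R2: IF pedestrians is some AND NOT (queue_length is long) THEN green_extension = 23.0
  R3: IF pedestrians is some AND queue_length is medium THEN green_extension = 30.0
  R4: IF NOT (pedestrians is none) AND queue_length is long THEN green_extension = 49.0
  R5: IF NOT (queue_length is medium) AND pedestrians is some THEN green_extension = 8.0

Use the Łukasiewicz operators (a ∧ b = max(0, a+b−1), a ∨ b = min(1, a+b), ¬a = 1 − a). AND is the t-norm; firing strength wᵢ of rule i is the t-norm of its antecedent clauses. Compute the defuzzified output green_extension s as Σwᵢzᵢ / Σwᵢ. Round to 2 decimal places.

R1 (z=61.0): none=0.33, medium=0.96; AND[max(0, a+b−1)] → w = 0.29
R2 (z=23.0): some=0.93, ¬long=1−0.74=0.26; AND[max(0, a+b−1)] → w = 0.19
R3 (z=30.0): some=0.93, medium=0.96; AND[max(0, a+b−1)] → w = 0.89
R4 (z=49.0): ¬none=1−0.33=0.67, long=0.74; AND[max(0, a+b−1)] → w = 0.41
R5 (z=8.0): ¬medium=1−0.96=0.04, some=0.93; AND[max(0, a+b−1)] → w = 0.00
Weighted average = (0.29·61.0 + 0.19·23.0 + 0.89·30.0 + 0.41·49.0 + 0.00·8.0) / (0.29 + 0.19 + 0.89 + 0.41 + 0.00)
  = 68.8500 / 1.7800 = 38.68

38.68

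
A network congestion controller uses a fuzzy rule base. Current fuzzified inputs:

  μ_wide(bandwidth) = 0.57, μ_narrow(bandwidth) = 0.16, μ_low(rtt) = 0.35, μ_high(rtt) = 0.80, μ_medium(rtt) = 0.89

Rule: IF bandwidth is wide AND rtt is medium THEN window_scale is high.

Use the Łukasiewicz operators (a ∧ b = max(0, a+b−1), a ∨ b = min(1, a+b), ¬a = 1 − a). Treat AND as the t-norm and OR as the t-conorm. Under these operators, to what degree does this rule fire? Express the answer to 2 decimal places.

0.46

firing strength: wide=0.57, medium=0.89; AND[max(0, a+b−1)] → w = 0.46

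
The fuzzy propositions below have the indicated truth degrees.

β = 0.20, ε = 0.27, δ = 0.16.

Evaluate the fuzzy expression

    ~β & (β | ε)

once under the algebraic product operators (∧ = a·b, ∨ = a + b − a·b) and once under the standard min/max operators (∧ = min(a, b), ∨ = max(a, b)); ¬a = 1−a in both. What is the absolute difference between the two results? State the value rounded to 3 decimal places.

Under algebraic product:
  ~β = 1 − 0.2000 = 0.8000
  β | ε = a + b − a·b on (0.2000, 0.2700) = 0.4160
  ~β & (β | ε) = a·b on (0.8000, 0.4160) = 0.3328
  → value = 0.3328
Under standard min/max:
  ~β = 1 − 0.20 = 0.80
  β | ε = max(a, b) on (0.20, 0.27) = 0.27
  ~β & (β | ε) = min(a, b) on (0.80, 0.27) = 0.27
  → value = 0.2700
|0.3328 − 0.2700| = 0.063

0.063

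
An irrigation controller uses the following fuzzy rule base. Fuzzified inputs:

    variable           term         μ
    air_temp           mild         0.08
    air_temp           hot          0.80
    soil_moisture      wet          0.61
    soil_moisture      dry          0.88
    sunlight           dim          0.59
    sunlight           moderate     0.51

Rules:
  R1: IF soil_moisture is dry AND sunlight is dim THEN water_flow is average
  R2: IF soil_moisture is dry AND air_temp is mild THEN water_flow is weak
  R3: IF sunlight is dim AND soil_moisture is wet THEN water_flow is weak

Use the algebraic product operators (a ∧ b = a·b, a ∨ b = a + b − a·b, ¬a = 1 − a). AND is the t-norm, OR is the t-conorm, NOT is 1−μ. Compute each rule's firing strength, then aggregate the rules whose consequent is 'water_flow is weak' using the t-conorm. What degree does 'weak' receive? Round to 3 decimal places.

R1: dry=0.88, dim=0.59; AND[a·b] → w = 0.5192
R2: dry=0.88, mild=0.08; AND[a·b] → w = 0.0704
R3: dim=0.59, wet=0.61; AND[a·b] → w = 0.3599
Rules with consequent 'weak': {R2, R3} → strengths 0.0704, 0.3599
Aggregate via t-conorm [a + b − a·b]: 0.4050

0.405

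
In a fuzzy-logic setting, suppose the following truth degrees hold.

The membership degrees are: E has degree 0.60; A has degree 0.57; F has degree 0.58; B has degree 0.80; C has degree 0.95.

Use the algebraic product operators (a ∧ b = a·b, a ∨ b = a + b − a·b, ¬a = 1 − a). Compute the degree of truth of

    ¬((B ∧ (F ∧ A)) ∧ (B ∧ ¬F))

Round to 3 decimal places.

F ∧ A = a·b on (0.5800, 0.5700) = 0.3306
B ∧ (F ∧ A) = a·b on (0.8000, 0.3306) = 0.2645
¬F = 1 − 0.5800 = 0.4200
B ∧ ¬F = a·b on (0.8000, 0.4200) = 0.3360
(B ∧ (F ∧ A)) ∧ (B ∧ ¬F) = a·b on (0.2645, 0.3360) = 0.0889
¬((B ∧ (F ∧ A)) ∧ (B ∧ ¬F)) = 1 − 0.0889 = 0.9111

0.911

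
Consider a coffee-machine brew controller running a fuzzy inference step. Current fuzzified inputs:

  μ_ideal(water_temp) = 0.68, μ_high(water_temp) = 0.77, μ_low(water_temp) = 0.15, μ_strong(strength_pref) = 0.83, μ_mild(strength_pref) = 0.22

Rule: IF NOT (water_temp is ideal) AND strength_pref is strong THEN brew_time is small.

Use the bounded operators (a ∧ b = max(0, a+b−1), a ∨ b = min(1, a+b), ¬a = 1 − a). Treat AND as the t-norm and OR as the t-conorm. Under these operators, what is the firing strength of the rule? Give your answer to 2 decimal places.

firing strength: ¬ideal=1−0.68=0.32, strong=0.83; AND[max(0, a+b−1)] → w = 0.15

0.15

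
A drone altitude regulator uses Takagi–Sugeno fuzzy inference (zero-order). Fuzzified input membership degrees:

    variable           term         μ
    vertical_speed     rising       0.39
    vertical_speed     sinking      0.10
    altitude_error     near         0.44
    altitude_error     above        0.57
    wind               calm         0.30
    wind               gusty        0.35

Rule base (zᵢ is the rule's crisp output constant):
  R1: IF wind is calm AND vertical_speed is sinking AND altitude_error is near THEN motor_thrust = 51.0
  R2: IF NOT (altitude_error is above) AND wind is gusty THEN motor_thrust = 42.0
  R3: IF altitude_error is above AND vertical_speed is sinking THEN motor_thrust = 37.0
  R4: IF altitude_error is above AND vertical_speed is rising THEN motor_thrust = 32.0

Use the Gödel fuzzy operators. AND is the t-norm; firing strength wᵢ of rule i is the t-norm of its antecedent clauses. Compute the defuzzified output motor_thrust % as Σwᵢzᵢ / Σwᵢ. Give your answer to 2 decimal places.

R1 (z=51.0): calm=0.30, sinking=0.10, near=0.44; AND[min(a, b)] → w = 0.10
R2 (z=42.0): ¬above=1−0.57=0.43, gusty=0.35; AND[min(a, b)] → w = 0.35
R3 (z=37.0): above=0.57, sinking=0.10; AND[min(a, b)] → w = 0.10
R4 (z=32.0): above=0.57, rising=0.39; AND[min(a, b)] → w = 0.39
Weighted average = (0.10·51.0 + 0.35·42.0 + 0.10·37.0 + 0.39·32.0) / (0.10 + 0.35 + 0.10 + 0.39)
  = 35.9800 / 0.9400 = 38.28

38.28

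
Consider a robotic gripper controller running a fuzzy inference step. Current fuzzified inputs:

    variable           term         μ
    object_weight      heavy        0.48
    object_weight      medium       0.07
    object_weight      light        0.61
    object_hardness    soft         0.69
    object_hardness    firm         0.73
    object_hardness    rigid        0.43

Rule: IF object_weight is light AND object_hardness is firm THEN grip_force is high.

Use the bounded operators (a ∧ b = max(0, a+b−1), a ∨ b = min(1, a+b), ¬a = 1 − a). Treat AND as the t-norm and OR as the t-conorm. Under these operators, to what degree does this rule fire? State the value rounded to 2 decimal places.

0.34

firing strength: light=0.61, firm=0.73; AND[max(0, a+b−1)] → w = 0.34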